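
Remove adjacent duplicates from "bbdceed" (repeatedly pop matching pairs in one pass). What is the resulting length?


Input: bbdceed
Stack-based adjacent duplicate removal:
  Read 'b': push. Stack: b
  Read 'b': matches stack top 'b' => pop. Stack: (empty)
  Read 'd': push. Stack: d
  Read 'c': push. Stack: dc
  Read 'e': push. Stack: dce
  Read 'e': matches stack top 'e' => pop. Stack: dc
  Read 'd': push. Stack: dcd
Final stack: "dcd" (length 3)

3


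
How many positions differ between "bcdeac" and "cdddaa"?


Comparing "bcdeac" and "cdddaa" position by position:
  Position 0: 'b' vs 'c' => DIFFER
  Position 1: 'c' vs 'd' => DIFFER
  Position 2: 'd' vs 'd' => same
  Position 3: 'e' vs 'd' => DIFFER
  Position 4: 'a' vs 'a' => same
  Position 5: 'c' vs 'a' => DIFFER
Positions that differ: 4

4


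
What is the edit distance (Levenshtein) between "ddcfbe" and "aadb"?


Computing edit distance: "ddcfbe" -> "aadb"
DP table:
           a    a    d    b
      0    1    2    3    4
  d   1    1    2    2    3
  d   2    2    2    2    3
  c   3    3    3    3    3
  f   4    4    4    4    4
  b   5    5    5    5    4
  e   6    6    6    6    5
Edit distance = dp[6][4] = 5

5


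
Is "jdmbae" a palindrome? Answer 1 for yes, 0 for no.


Input: jdmbae
Reversed: eabmdj
  Compare pos 0 ('j') with pos 5 ('e'): MISMATCH
  Compare pos 1 ('d') with pos 4 ('a'): MISMATCH
  Compare pos 2 ('m') with pos 3 ('b'): MISMATCH
Result: not a palindrome

0


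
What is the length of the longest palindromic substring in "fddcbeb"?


Input: "fddcbeb"
Checking substrings for palindromes:
  [4:7] "beb" (len 3) => palindrome
  [1:3] "dd" (len 2) => palindrome
Longest palindromic substring: "beb" with length 3

3


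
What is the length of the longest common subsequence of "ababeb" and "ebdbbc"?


LCS of "ababeb" and "ebdbbc"
DP table:
           e    b    d    b    b    c
      0    0    0    0    0    0    0
  a   0    0    0    0    0    0    0
  b   0    0    1    1    1    1    1
  a   0    0    1    1    1    1    1
  b   0    0    1    1    2    2    2
  e   0    1    1    1    2    2    2
  b   0    1    2    2    2    3    3
LCS length = dp[6][6] = 3

3


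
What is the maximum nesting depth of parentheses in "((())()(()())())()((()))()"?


Input: "((())()(()())())()((()))()"
Tracking depth:
  Position 0 '(': depth becomes 1
  Position 1 '(': depth becomes 2
  Position 2 '(': depth becomes 3
  Position 3 ')': depth becomes 2
  Position 4 ')': depth becomes 1
  Position 5 '(': depth becomes 2
  Position 6 ')': depth becomes 1
  Position 7 '(': depth becomes 2
  Position 8 '(': depth becomes 3
  Position 9 ')': depth becomes 2
  Position 10 '(': depth becomes 3
  Position 11 ')': depth becomes 2
  Position 12 ')': depth becomes 1
  Position 13 '(': depth becomes 2
  Position 14 ')': depth becomes 1
  Position 15 ')': depth becomes 0
  Position 16 '(': depth becomes 1
  Position 17 ')': depth becomes 0
  Position 18 '(': depth becomes 1
  Position 19 '(': depth becomes 2
  Position 20 '(': depth becomes 3
  Position 21 ')': depth becomes 2
  Position 22 ')': depth becomes 1
  Position 23 ')': depth becomes 0
  Position 24 '(': depth becomes 1
  Position 25 ')': depth becomes 0
Maximum depth reached: 3

3


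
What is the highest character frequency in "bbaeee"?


Input: bbaeee
Character counts:
  'a': 1
  'b': 2
  'e': 3
Maximum frequency: 3

3


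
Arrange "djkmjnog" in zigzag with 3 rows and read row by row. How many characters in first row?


Zigzag "djkmjnog" into 3 rows:
Placing characters:
  'd' => row 0
  'j' => row 1
  'k' => row 2
  'm' => row 1
  'j' => row 0
  'n' => row 1
  'o' => row 2
  'g' => row 1
Rows:
  Row 0: "dj"
  Row 1: "jmng"
  Row 2: "ko"
First row length: 2

2


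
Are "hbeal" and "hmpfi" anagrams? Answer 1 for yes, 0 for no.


Strings: "hbeal", "hmpfi"
Sorted first:  abehl
Sorted second: fhimp
Differ at position 0: 'a' vs 'f' => not anagrams

0


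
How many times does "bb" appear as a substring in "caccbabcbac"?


Searching for "bb" in "caccbabcbac"
Scanning each position:
  Position 0: "ca" => no
  Position 1: "ac" => no
  Position 2: "cc" => no
  Position 3: "cb" => no
  Position 4: "ba" => no
  Position 5: "ab" => no
  Position 6: "bc" => no
  Position 7: "cb" => no
  Position 8: "ba" => no
  Position 9: "ac" => no
Total occurrences: 0

0


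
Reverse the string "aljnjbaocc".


Input: aljnjbaocc
Reading characters right to left:
  Position 9: 'c'
  Position 8: 'c'
  Position 7: 'o'
  Position 6: 'a'
  Position 5: 'b'
  Position 4: 'j'
  Position 3: 'n'
  Position 2: 'j'
  Position 1: 'l'
  Position 0: 'a'
Reversed: ccoabjnjla

ccoabjnjla


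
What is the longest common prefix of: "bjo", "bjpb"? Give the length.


Words: bjo, bjpb
  Position 0: all 'b' => match
  Position 1: all 'j' => match
  Position 2: ('o', 'p') => mismatch, stop
LCP = "bj" (length 2)

2


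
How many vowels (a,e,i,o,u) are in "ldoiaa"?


Input: ldoiaa
Checking each character:
  'l' at position 0: consonant
  'd' at position 1: consonant
  'o' at position 2: vowel (running total: 1)
  'i' at position 3: vowel (running total: 2)
  'a' at position 4: vowel (running total: 3)
  'a' at position 5: vowel (running total: 4)
Total vowels: 4

4


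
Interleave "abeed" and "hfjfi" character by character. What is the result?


Interleaving "abeed" and "hfjfi":
  Position 0: 'a' from first, 'h' from second => "ah"
  Position 1: 'b' from first, 'f' from second => "bf"
  Position 2: 'e' from first, 'j' from second => "ej"
  Position 3: 'e' from first, 'f' from second => "ef"
  Position 4: 'd' from first, 'i' from second => "di"
Result: ahbfejefdi

ahbfejefdi


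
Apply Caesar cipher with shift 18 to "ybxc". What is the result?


Caesar cipher: shift "ybxc" by 18
  'y' (pos 24) + 18 = pos 16 = 'q'
  'b' (pos 1) + 18 = pos 19 = 't'
  'x' (pos 23) + 18 = pos 15 = 'p'
  'c' (pos 2) + 18 = pos 20 = 'u'
Result: qtpu

qtpu


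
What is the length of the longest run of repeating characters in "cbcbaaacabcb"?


Input: "cbcbaaacabcb"
Scanning for longest run:
  Position 1 ('b'): new char, reset run to 1
  Position 2 ('c'): new char, reset run to 1
  Position 3 ('b'): new char, reset run to 1
  Position 4 ('a'): new char, reset run to 1
  Position 5 ('a'): continues run of 'a', length=2
  Position 6 ('a'): continues run of 'a', length=3
  Position 7 ('c'): new char, reset run to 1
  Position 8 ('a'): new char, reset run to 1
  Position 9 ('b'): new char, reset run to 1
  Position 10 ('c'): new char, reset run to 1
  Position 11 ('b'): new char, reset run to 1
Longest run: 'a' with length 3

3


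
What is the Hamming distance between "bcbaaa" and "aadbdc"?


Comparing "bcbaaa" and "aadbdc" position by position:
  Position 0: 'b' vs 'a' => differ
  Position 1: 'c' vs 'a' => differ
  Position 2: 'b' vs 'd' => differ
  Position 3: 'a' vs 'b' => differ
  Position 4: 'a' vs 'd' => differ
  Position 5: 'a' vs 'c' => differ
Total differences (Hamming distance): 6

6


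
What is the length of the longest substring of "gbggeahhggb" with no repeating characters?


Input: "gbggeahhggb"
Sliding window (track last position of each char):
  Position 0 ('g'): window [0,0] length 1 -- new best
  Position 1 ('b'): window [0,1] length 2 -- new best
  Position 2 ('g'): repeat (last at 0), move window start to 1
  Position 2 ('g'): window [1,2] length 2
  Position 3 ('g'): repeat (last at 2), move window start to 3
  Position 3 ('g'): window [3,3] length 1
  Position 4 ('e'): window [3,4] length 2
  Position 5 ('a'): window [3,5] length 3 -- new best
  Position 6 ('h'): window [3,6] length 4 -- new best
  Position 7 ('h'): repeat (last at 6), move window start to 7
  Position 7 ('h'): window [7,7] length 1
  Position 8 ('g'): window [7,8] length 2
  Position 9 ('g'): repeat (last at 8), move window start to 9
  Position 9 ('g'): window [9,9] length 1
  Position 10 ('b'): window [9,10] length 2
Longest substring with no repeats: "geah" with length 4

4


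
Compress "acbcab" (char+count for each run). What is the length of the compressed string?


Input: acbcab
Runs:
  'a' x 1 => "a1"
  'c' x 1 => "c1"
  'b' x 1 => "b1"
  'c' x 1 => "c1"
  'a' x 1 => "a1"
  'b' x 1 => "b1"
Compressed: "a1c1b1c1a1b1"
Compressed length: 12

12


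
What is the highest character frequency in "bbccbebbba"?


Input: bbccbebbba
Character counts:
  'a': 1
  'b': 6
  'c': 2
  'e': 1
Maximum frequency: 6

6


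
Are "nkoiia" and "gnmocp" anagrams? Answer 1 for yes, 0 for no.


Strings: "nkoiia", "gnmocp"
Sorted first:  aiikno
Sorted second: cgmnop
Differ at position 0: 'a' vs 'c' => not anagrams

0


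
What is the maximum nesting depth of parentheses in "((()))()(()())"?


Input: "((()))()(()())"
Tracking depth:
  Position 0 '(': depth becomes 1
  Position 1 '(': depth becomes 2
  Position 2 '(': depth becomes 3
  Position 3 ')': depth becomes 2
  Position 4 ')': depth becomes 1
  Position 5 ')': depth becomes 0
  Position 6 '(': depth becomes 1
  Position 7 ')': depth becomes 0
  Position 8 '(': depth becomes 1
  Position 9 '(': depth becomes 2
  Position 10 ')': depth becomes 1
  Position 11 '(': depth becomes 2
  Position 12 ')': depth becomes 1
  Position 13 ')': depth becomes 0
Maximum depth reached: 3

3


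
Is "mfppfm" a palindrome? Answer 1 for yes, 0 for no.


Input: mfppfm
Reversed: mfppfm
  Compare pos 0 ('m') with pos 5 ('m'): match
  Compare pos 1 ('f') with pos 4 ('f'): match
  Compare pos 2 ('p') with pos 3 ('p'): match
Result: palindrome

1


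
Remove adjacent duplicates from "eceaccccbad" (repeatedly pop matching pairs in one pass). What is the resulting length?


Input: eceaccccbad
Stack-based adjacent duplicate removal:
  Read 'e': push. Stack: e
  Read 'c': push. Stack: ec
  Read 'e': push. Stack: ece
  Read 'a': push. Stack: ecea
  Read 'c': push. Stack: eceac
  Read 'c': matches stack top 'c' => pop. Stack: ecea
  Read 'c': push. Stack: eceac
  Read 'c': matches stack top 'c' => pop. Stack: ecea
  Read 'b': push. Stack: eceab
  Read 'a': push. Stack: eceaba
  Read 'd': push. Stack: eceabad
Final stack: "eceabad" (length 7)

7


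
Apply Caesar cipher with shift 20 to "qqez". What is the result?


Caesar cipher: shift "qqez" by 20
  'q' (pos 16) + 20 = pos 10 = 'k'
  'q' (pos 16) + 20 = pos 10 = 'k'
  'e' (pos 4) + 20 = pos 24 = 'y'
  'z' (pos 25) + 20 = pos 19 = 't'
Result: kkyt

kkyt


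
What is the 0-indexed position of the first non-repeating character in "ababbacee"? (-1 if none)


Input: ababbacee
Character frequencies:
  'a': 3
  'b': 3
  'c': 1
  'e': 2
Scanning left to right for freq == 1:
  Position 0 ('a'): freq=3, skip
  Position 1 ('b'): freq=3, skip
  Position 2 ('a'): freq=3, skip
  Position 3 ('b'): freq=3, skip
  Position 4 ('b'): freq=3, skip
  Position 5 ('a'): freq=3, skip
  Position 6 ('c'): unique! => answer = 6

6


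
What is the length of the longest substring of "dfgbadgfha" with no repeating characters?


Input: "dfgbadgfha"
Sliding window (track last position of each char):
  Position 0 ('d'): window [0,0] length 1 -- new best
  Position 1 ('f'): window [0,1] length 2 -- new best
  Position 2 ('g'): window [0,2] length 3 -- new best
  Position 3 ('b'): window [0,3] length 4 -- new best
  Position 4 ('a'): window [0,4] length 5 -- new best
  Position 5 ('d'): repeat (last at 0), move window start to 1
  Position 5 ('d'): window [1,5] length 5
  Position 6 ('g'): repeat (last at 2), move window start to 3
  Position 6 ('g'): window [3,6] length 4
  Position 7 ('f'): window [3,7] length 5
  Position 8 ('h'): window [3,8] length 6 -- new best
  Position 9 ('a'): repeat (last at 4), move window start to 5
  Position 9 ('a'): window [5,9] length 5
Longest substring with no repeats: "badgfh" with length 6

6


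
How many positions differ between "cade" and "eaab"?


Comparing "cade" and "eaab" position by position:
  Position 0: 'c' vs 'e' => DIFFER
  Position 1: 'a' vs 'a' => same
  Position 2: 'd' vs 'a' => DIFFER
  Position 3: 'e' vs 'b' => DIFFER
Positions that differ: 3

3


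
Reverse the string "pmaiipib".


Input: pmaiipib
Reading characters right to left:
  Position 7: 'b'
  Position 6: 'i'
  Position 5: 'p'
  Position 4: 'i'
  Position 3: 'i'
  Position 2: 'a'
  Position 1: 'm'
  Position 0: 'p'
Reversed: bipiiamp

bipiiamp


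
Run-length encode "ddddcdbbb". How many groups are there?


Input: ddddcdbbb
Scanning for consecutive runs:
  Group 1: 'd' x 4 (positions 0-3)
  Group 2: 'c' x 1 (positions 4-4)
  Group 3: 'd' x 1 (positions 5-5)
  Group 4: 'b' x 3 (positions 6-8)
Total groups: 4

4


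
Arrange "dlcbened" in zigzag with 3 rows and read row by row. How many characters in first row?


Zigzag "dlcbened" into 3 rows:
Placing characters:
  'd' => row 0
  'l' => row 1
  'c' => row 2
  'b' => row 1
  'e' => row 0
  'n' => row 1
  'e' => row 2
  'd' => row 1
Rows:
  Row 0: "de"
  Row 1: "lbnd"
  Row 2: "ce"
First row length: 2

2


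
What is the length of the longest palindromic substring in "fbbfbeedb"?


Input: "fbbfbeedb"
Checking substrings for palindromes:
  [0:4] "fbbf" (len 4) => palindrome
  [2:5] "bfb" (len 3) => palindrome
  [1:3] "bb" (len 2) => palindrome
  [5:7] "ee" (len 2) => palindrome
Longest palindromic substring: "fbbf" with length 4

4


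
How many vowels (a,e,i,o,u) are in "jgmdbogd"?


Input: jgmdbogd
Checking each character:
  'j' at position 0: consonant
  'g' at position 1: consonant
  'm' at position 2: consonant
  'd' at position 3: consonant
  'b' at position 4: consonant
  'o' at position 5: vowel (running total: 1)
  'g' at position 6: consonant
  'd' at position 7: consonant
Total vowels: 1

1


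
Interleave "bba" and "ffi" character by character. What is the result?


Interleaving "bba" and "ffi":
  Position 0: 'b' from first, 'f' from second => "bf"
  Position 1: 'b' from first, 'f' from second => "bf"
  Position 2: 'a' from first, 'i' from second => "ai"
Result: bfbfai

bfbfai


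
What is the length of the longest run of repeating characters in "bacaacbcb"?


Input: "bacaacbcb"
Scanning for longest run:
  Position 1 ('a'): new char, reset run to 1
  Position 2 ('c'): new char, reset run to 1
  Position 3 ('a'): new char, reset run to 1
  Position 4 ('a'): continues run of 'a', length=2
  Position 5 ('c'): new char, reset run to 1
  Position 6 ('b'): new char, reset run to 1
  Position 7 ('c'): new char, reset run to 1
  Position 8 ('b'): new char, reset run to 1
Longest run: 'a' with length 2

2


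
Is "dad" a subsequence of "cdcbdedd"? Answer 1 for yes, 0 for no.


Check if "dad" is a subsequence of "cdcbdedd"
Greedy scan:
  Position 0 ('c'): no match needed
  Position 1 ('d'): matches sub[0] = 'd'
  Position 2 ('c'): no match needed
  Position 3 ('b'): no match needed
  Position 4 ('d'): no match needed
  Position 5 ('e'): no match needed
  Position 6 ('d'): no match needed
  Position 7 ('d'): no match needed
Only matched 1/3 characters => not a subsequence

0


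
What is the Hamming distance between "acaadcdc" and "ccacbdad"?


Comparing "acaadcdc" and "ccacbdad" position by position:
  Position 0: 'a' vs 'c' => differ
  Position 1: 'c' vs 'c' => same
  Position 2: 'a' vs 'a' => same
  Position 3: 'a' vs 'c' => differ
  Position 4: 'd' vs 'b' => differ
  Position 5: 'c' vs 'd' => differ
  Position 6: 'd' vs 'a' => differ
  Position 7: 'c' vs 'd' => differ
Total differences (Hamming distance): 6

6


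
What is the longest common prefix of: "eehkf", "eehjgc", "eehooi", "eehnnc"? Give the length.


Words: eehkf, eehjgc, eehooi, eehnnc
  Position 0: all 'e' => match
  Position 1: all 'e' => match
  Position 2: all 'h' => match
  Position 3: ('k', 'j', 'o', 'n') => mismatch, stop
LCP = "eeh" (length 3)

3


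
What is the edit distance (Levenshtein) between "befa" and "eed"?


Computing edit distance: "befa" -> "eed"
DP table:
           e    e    d
      0    1    2    3
  b   1    1    2    3
  e   2    1    1    2
  f   3    2    2    2
  a   4    3    3    3
Edit distance = dp[4][3] = 3

3


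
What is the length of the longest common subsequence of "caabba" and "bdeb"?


LCS of "caabba" and "bdeb"
DP table:
           b    d    e    b
      0    0    0    0    0
  c   0    0    0    0    0
  a   0    0    0    0    0
  a   0    0    0    0    0
  b   0    1    1    1    1
  b   0    1    1    1    2
  a   0    1    1    1    2
LCS length = dp[6][4] = 2

2


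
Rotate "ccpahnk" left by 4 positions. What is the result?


Input: "ccpahnk", rotate left by 4
First 4 characters: "ccpa"
Remaining characters: "hnk"
Concatenate remaining + first: "hnk" + "ccpa" = "hnkccpa"

hnkccpa


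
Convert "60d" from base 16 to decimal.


Input: "60d" in base 16
Positional expansion:
  Digit '6' (value 6) x 16^2 = 1536
  Digit '0' (value 0) x 16^1 = 0
  Digit 'd' (value 13) x 16^0 = 13
Sum = 1549

1549


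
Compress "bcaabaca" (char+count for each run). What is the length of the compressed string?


Input: bcaabaca
Runs:
  'b' x 1 => "b1"
  'c' x 1 => "c1"
  'a' x 2 => "a2"
  'b' x 1 => "b1"
  'a' x 1 => "a1"
  'c' x 1 => "c1"
  'a' x 1 => "a1"
Compressed: "b1c1a2b1a1c1a1"
Compressed length: 14

14


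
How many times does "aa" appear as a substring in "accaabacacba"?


Searching for "aa" in "accaabacacba"
Scanning each position:
  Position 0: "ac" => no
  Position 1: "cc" => no
  Position 2: "ca" => no
  Position 3: "aa" => MATCH
  Position 4: "ab" => no
  Position 5: "ba" => no
  Position 6: "ac" => no
  Position 7: "ca" => no
  Position 8: "ac" => no
  Position 9: "cb" => no
  Position 10: "ba" => no
Total occurrences: 1

1


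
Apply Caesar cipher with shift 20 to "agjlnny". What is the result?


Caesar cipher: shift "agjlnny" by 20
  'a' (pos 0) + 20 = pos 20 = 'u'
  'g' (pos 6) + 20 = pos 0 = 'a'
  'j' (pos 9) + 20 = pos 3 = 'd'
  'l' (pos 11) + 20 = pos 5 = 'f'
  'n' (pos 13) + 20 = pos 7 = 'h'
  'n' (pos 13) + 20 = pos 7 = 'h'
  'y' (pos 24) + 20 = pos 18 = 's'
Result: uadfhhs

uadfhhs


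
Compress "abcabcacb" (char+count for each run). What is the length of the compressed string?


Input: abcabcacb
Runs:
  'a' x 1 => "a1"
  'b' x 1 => "b1"
  'c' x 1 => "c1"
  'a' x 1 => "a1"
  'b' x 1 => "b1"
  'c' x 1 => "c1"
  'a' x 1 => "a1"
  'c' x 1 => "c1"
  'b' x 1 => "b1"
Compressed: "a1b1c1a1b1c1a1c1b1"
Compressed length: 18

18


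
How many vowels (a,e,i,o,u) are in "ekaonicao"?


Input: ekaonicao
Checking each character:
  'e' at position 0: vowel (running total: 1)
  'k' at position 1: consonant
  'a' at position 2: vowel (running total: 2)
  'o' at position 3: vowel (running total: 3)
  'n' at position 4: consonant
  'i' at position 5: vowel (running total: 4)
  'c' at position 6: consonant
  'a' at position 7: vowel (running total: 5)
  'o' at position 8: vowel (running total: 6)
Total vowels: 6

6


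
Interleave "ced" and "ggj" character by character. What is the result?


Interleaving "ced" and "ggj":
  Position 0: 'c' from first, 'g' from second => "cg"
  Position 1: 'e' from first, 'g' from second => "eg"
  Position 2: 'd' from first, 'j' from second => "dj"
Result: cgegdj

cgegdj


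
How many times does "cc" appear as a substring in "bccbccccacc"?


Searching for "cc" in "bccbccccacc"
Scanning each position:
  Position 0: "bc" => no
  Position 1: "cc" => MATCH
  Position 2: "cb" => no
  Position 3: "bc" => no
  Position 4: "cc" => MATCH
  Position 5: "cc" => MATCH
  Position 6: "cc" => MATCH
  Position 7: "ca" => no
  Position 8: "ac" => no
  Position 9: "cc" => MATCH
Total occurrences: 5

5


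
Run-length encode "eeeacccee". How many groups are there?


Input: eeeacccee
Scanning for consecutive runs:
  Group 1: 'e' x 3 (positions 0-2)
  Group 2: 'a' x 1 (positions 3-3)
  Group 3: 'c' x 3 (positions 4-6)
  Group 4: 'e' x 2 (positions 7-8)
Total groups: 4

4


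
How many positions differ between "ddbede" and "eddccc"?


Comparing "ddbede" and "eddccc" position by position:
  Position 0: 'd' vs 'e' => DIFFER
  Position 1: 'd' vs 'd' => same
  Position 2: 'b' vs 'd' => DIFFER
  Position 3: 'e' vs 'c' => DIFFER
  Position 4: 'd' vs 'c' => DIFFER
  Position 5: 'e' vs 'c' => DIFFER
Positions that differ: 5

5


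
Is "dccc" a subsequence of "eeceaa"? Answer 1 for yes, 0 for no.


Check if "dccc" is a subsequence of "eeceaa"
Greedy scan:
  Position 0 ('e'): no match needed
  Position 1 ('e'): no match needed
  Position 2 ('c'): no match needed
  Position 3 ('e'): no match needed
  Position 4 ('a'): no match needed
  Position 5 ('a'): no match needed
Only matched 0/4 characters => not a subsequence

0


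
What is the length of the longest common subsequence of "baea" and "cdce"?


LCS of "baea" and "cdce"
DP table:
           c    d    c    e
      0    0    0    0    0
  b   0    0    0    0    0
  a   0    0    0    0    0
  e   0    0    0    0    1
  a   0    0    0    0    1
LCS length = dp[4][4] = 1

1


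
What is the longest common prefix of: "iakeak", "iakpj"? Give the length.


Words: iakeak, iakpj
  Position 0: all 'i' => match
  Position 1: all 'a' => match
  Position 2: all 'k' => match
  Position 3: ('e', 'p') => mismatch, stop
LCP = "iak" (length 3)

3


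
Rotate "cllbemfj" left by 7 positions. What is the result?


Input: "cllbemfj", rotate left by 7
First 7 characters: "cllbemf"
Remaining characters: "j"
Concatenate remaining + first: "j" + "cllbemf" = "jcllbemf"

jcllbemf


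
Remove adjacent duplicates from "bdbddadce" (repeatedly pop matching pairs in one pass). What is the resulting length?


Input: bdbddadce
Stack-based adjacent duplicate removal:
  Read 'b': push. Stack: b
  Read 'd': push. Stack: bd
  Read 'b': push. Stack: bdb
  Read 'd': push. Stack: bdbd
  Read 'd': matches stack top 'd' => pop. Stack: bdb
  Read 'a': push. Stack: bdba
  Read 'd': push. Stack: bdbad
  Read 'c': push. Stack: bdbadc
  Read 'e': push. Stack: bdbadce
Final stack: "bdbadce" (length 7)

7


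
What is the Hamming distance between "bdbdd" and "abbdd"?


Comparing "bdbdd" and "abbdd" position by position:
  Position 0: 'b' vs 'a' => differ
  Position 1: 'd' vs 'b' => differ
  Position 2: 'b' vs 'b' => same
  Position 3: 'd' vs 'd' => same
  Position 4: 'd' vs 'd' => same
Total differences (Hamming distance): 2

2


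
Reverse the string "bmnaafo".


Input: bmnaafo
Reading characters right to left:
  Position 6: 'o'
  Position 5: 'f'
  Position 4: 'a'
  Position 3: 'a'
  Position 2: 'n'
  Position 1: 'm'
  Position 0: 'b'
Reversed: ofaanmb

ofaanmb


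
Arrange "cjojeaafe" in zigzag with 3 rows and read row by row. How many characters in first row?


Zigzag "cjojeaafe" into 3 rows:
Placing characters:
  'c' => row 0
  'j' => row 1
  'o' => row 2
  'j' => row 1
  'e' => row 0
  'a' => row 1
  'a' => row 2
  'f' => row 1
  'e' => row 0
Rows:
  Row 0: "cee"
  Row 1: "jjaf"
  Row 2: "oa"
First row length: 3

3


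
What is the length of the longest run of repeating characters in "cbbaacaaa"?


Input: "cbbaacaaa"
Scanning for longest run:
  Position 1 ('b'): new char, reset run to 1
  Position 2 ('b'): continues run of 'b', length=2
  Position 3 ('a'): new char, reset run to 1
  Position 4 ('a'): continues run of 'a', length=2
  Position 5 ('c'): new char, reset run to 1
  Position 6 ('a'): new char, reset run to 1
  Position 7 ('a'): continues run of 'a', length=2
  Position 8 ('a'): continues run of 'a', length=3
Longest run: 'a' with length 3

3


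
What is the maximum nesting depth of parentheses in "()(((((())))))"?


Input: "()(((((())))))"
Tracking depth:
  Position 0 '(': depth becomes 1
  Position 1 ')': depth becomes 0
  Position 2 '(': depth becomes 1
  Position 3 '(': depth becomes 2
  Position 4 '(': depth becomes 3
  Position 5 '(': depth becomes 4
  Position 6 '(': depth becomes 5
  Position 7 '(': depth becomes 6
  Position 8 ')': depth becomes 5
  Position 9 ')': depth becomes 4
  Position 10 ')': depth becomes 3
  Position 11 ')': depth becomes 2
  Position 12 ')': depth becomes 1
  Position 13 ')': depth becomes 0
Maximum depth reached: 6

6


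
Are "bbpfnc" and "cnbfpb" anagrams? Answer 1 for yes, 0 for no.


Strings: "bbpfnc", "cnbfpb"
Sorted first:  bbcfnp
Sorted second: bbcfnp
Sorted forms match => anagrams

1


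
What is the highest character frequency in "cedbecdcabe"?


Input: cedbecdcabe
Character counts:
  'a': 1
  'b': 2
  'c': 3
  'd': 2
  'e': 3
Maximum frequency: 3

3


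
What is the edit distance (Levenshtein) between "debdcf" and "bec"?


Computing edit distance: "debdcf" -> "bec"
DP table:
           b    e    c
      0    1    2    3
  d   1    1    2    3
  e   2    2    1    2
  b   3    2    2    2
  d   4    3    3    3
  c   5    4    4    3
  f   6    5    5    4
Edit distance = dp[6][3] = 4

4


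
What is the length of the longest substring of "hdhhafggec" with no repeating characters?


Input: "hdhhafggec"
Sliding window (track last position of each char):
  Position 0 ('h'): window [0,0] length 1 -- new best
  Position 1 ('d'): window [0,1] length 2 -- new best
  Position 2 ('h'): repeat (last at 0), move window start to 1
  Position 2 ('h'): window [1,2] length 2
  Position 3 ('h'): repeat (last at 2), move window start to 3
  Position 3 ('h'): window [3,3] length 1
  Position 4 ('a'): window [3,4] length 2
  Position 5 ('f'): window [3,5] length 3 -- new best
  Position 6 ('g'): window [3,6] length 4 -- new best
  Position 7 ('g'): repeat (last at 6), move window start to 7
  Position 7 ('g'): window [7,7] length 1
  Position 8 ('e'): window [7,8] length 2
  Position 9 ('c'): window [7,9] length 3
Longest substring with no repeats: "hafg" with length 4

4


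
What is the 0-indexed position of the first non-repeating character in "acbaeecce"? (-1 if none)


Input: acbaeecce
Character frequencies:
  'a': 2
  'b': 1
  'c': 3
  'e': 3
Scanning left to right for freq == 1:
  Position 0 ('a'): freq=2, skip
  Position 1 ('c'): freq=3, skip
  Position 2 ('b'): unique! => answer = 2

2


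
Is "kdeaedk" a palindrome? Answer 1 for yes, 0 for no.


Input: kdeaedk
Reversed: kdeaedk
  Compare pos 0 ('k') with pos 6 ('k'): match
  Compare pos 1 ('d') with pos 5 ('d'): match
  Compare pos 2 ('e') with pos 4 ('e'): match
Result: palindrome

1


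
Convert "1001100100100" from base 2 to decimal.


Input: "1001100100100" in base 2
Positional expansion:
  Digit '1' (value 1) x 2^12 = 4096
  Digit '0' (value 0) x 2^11 = 0
  Digit '0' (value 0) x 2^10 = 0
  Digit '1' (value 1) x 2^9 = 512
  Digit '1' (value 1) x 2^8 = 256
  Digit '0' (value 0) x 2^7 = 0
  Digit '0' (value 0) x 2^6 = 0
  Digit '1' (value 1) x 2^5 = 32
  Digit '0' (value 0) x 2^4 = 0
  Digit '0' (value 0) x 2^3 = 0
  Digit '1' (value 1) x 2^2 = 4
  Digit '0' (value 0) x 2^1 = 0
  Digit '0' (value 0) x 2^0 = 0
Sum = 4900

4900


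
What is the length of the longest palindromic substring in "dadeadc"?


Input: "dadeadc"
Checking substrings for palindromes:
  [0:3] "dad" (len 3) => palindrome
Longest palindromic substring: "dad" with length 3

3


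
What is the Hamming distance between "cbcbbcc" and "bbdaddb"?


Comparing "cbcbbcc" and "bbdaddb" position by position:
  Position 0: 'c' vs 'b' => differ
  Position 1: 'b' vs 'b' => same
  Position 2: 'c' vs 'd' => differ
  Position 3: 'b' vs 'a' => differ
  Position 4: 'b' vs 'd' => differ
  Position 5: 'c' vs 'd' => differ
  Position 6: 'c' vs 'b' => differ
Total differences (Hamming distance): 6

6


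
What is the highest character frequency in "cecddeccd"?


Input: cecddeccd
Character counts:
  'c': 4
  'd': 3
  'e': 2
Maximum frequency: 4

4


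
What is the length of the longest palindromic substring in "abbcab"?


Input: "abbcab"
Checking substrings for palindromes:
  [1:3] "bb" (len 2) => palindrome
Longest palindromic substring: "bb" with length 2

2


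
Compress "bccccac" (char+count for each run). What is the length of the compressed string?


Input: bccccac
Runs:
  'b' x 1 => "b1"
  'c' x 4 => "c4"
  'a' x 1 => "a1"
  'c' x 1 => "c1"
Compressed: "b1c4a1c1"
Compressed length: 8

8


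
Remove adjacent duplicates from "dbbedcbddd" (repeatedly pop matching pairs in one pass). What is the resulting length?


Input: dbbedcbddd
Stack-based adjacent duplicate removal:
  Read 'd': push. Stack: d
  Read 'b': push. Stack: db
  Read 'b': matches stack top 'b' => pop. Stack: d
  Read 'e': push. Stack: de
  Read 'd': push. Stack: ded
  Read 'c': push. Stack: dedc
  Read 'b': push. Stack: dedcb
  Read 'd': push. Stack: dedcbd
  Read 'd': matches stack top 'd' => pop. Stack: dedcb
  Read 'd': push. Stack: dedcbd
Final stack: "dedcbd" (length 6)

6


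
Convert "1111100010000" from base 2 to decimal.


Input: "1111100010000" in base 2
Positional expansion:
  Digit '1' (value 1) x 2^12 = 4096
  Digit '1' (value 1) x 2^11 = 2048
  Digit '1' (value 1) x 2^10 = 1024
  Digit '1' (value 1) x 2^9 = 512
  Digit '1' (value 1) x 2^8 = 256
  Digit '0' (value 0) x 2^7 = 0
  Digit '0' (value 0) x 2^6 = 0
  Digit '0' (value 0) x 2^5 = 0
  Digit '1' (value 1) x 2^4 = 16
  Digit '0' (value 0) x 2^3 = 0
  Digit '0' (value 0) x 2^2 = 0
  Digit '0' (value 0) x 2^1 = 0
  Digit '0' (value 0) x 2^0 = 0
Sum = 7952

7952


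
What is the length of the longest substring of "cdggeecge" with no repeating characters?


Input: "cdggeecge"
Sliding window (track last position of each char):
  Position 0 ('c'): window [0,0] length 1 -- new best
  Position 1 ('d'): window [0,1] length 2 -- new best
  Position 2 ('g'): window [0,2] length 3 -- new best
  Position 3 ('g'): repeat (last at 2), move window start to 3
  Position 3 ('g'): window [3,3] length 1
  Position 4 ('e'): window [3,4] length 2
  Position 5 ('e'): repeat (last at 4), move window start to 5
  Position 5 ('e'): window [5,5] length 1
  Position 6 ('c'): window [5,6] length 2
  Position 7 ('g'): window [5,7] length 3
  Position 8 ('e'): repeat (last at 5), move window start to 6
  Position 8 ('e'): window [6,8] length 3
Longest substring with no repeats: "cdg" with length 3

3


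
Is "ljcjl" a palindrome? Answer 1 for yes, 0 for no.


Input: ljcjl
Reversed: ljcjl
  Compare pos 0 ('l') with pos 4 ('l'): match
  Compare pos 1 ('j') with pos 3 ('j'): match
Result: palindrome

1


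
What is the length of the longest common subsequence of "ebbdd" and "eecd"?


LCS of "ebbdd" and "eecd"
DP table:
           e    e    c    d
      0    0    0    0    0
  e   0    1    1    1    1
  b   0    1    1    1    1
  b   0    1    1    1    1
  d   0    1    1    1    2
  d   0    1    1    1    2
LCS length = dp[5][4] = 2

2


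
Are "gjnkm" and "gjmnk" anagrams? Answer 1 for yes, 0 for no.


Strings: "gjnkm", "gjmnk"
Sorted first:  gjkmn
Sorted second: gjkmn
Sorted forms match => anagrams

1


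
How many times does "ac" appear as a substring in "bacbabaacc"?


Searching for "ac" in "bacbabaacc"
Scanning each position:
  Position 0: "ba" => no
  Position 1: "ac" => MATCH
  Position 2: "cb" => no
  Position 3: "ba" => no
  Position 4: "ab" => no
  Position 5: "ba" => no
  Position 6: "aa" => no
  Position 7: "ac" => MATCH
  Position 8: "cc" => no
Total occurrences: 2

2


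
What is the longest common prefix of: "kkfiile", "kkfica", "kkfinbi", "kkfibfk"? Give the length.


Words: kkfiile, kkfica, kkfinbi, kkfibfk
  Position 0: all 'k' => match
  Position 1: all 'k' => match
  Position 2: all 'f' => match
  Position 3: all 'i' => match
  Position 4: ('i', 'c', 'n', 'b') => mismatch, stop
LCP = "kkfi" (length 4)

4


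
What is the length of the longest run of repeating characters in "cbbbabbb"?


Input: "cbbbabbb"
Scanning for longest run:
  Position 1 ('b'): new char, reset run to 1
  Position 2 ('b'): continues run of 'b', length=2
  Position 3 ('b'): continues run of 'b', length=3
  Position 4 ('a'): new char, reset run to 1
  Position 5 ('b'): new char, reset run to 1
  Position 6 ('b'): continues run of 'b', length=2
  Position 7 ('b'): continues run of 'b', length=3
Longest run: 'b' with length 3

3


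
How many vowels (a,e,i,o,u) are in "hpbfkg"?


Input: hpbfkg
Checking each character:
  'h' at position 0: consonant
  'p' at position 1: consonant
  'b' at position 2: consonant
  'f' at position 3: consonant
  'k' at position 4: consonant
  'g' at position 5: consonant
Total vowels: 0

0


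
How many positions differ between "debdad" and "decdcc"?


Comparing "debdad" and "decdcc" position by position:
  Position 0: 'd' vs 'd' => same
  Position 1: 'e' vs 'e' => same
  Position 2: 'b' vs 'c' => DIFFER
  Position 3: 'd' vs 'd' => same
  Position 4: 'a' vs 'c' => DIFFER
  Position 5: 'd' vs 'c' => DIFFER
Positions that differ: 3

3


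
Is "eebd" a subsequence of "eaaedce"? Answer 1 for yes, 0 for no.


Check if "eebd" is a subsequence of "eaaedce"
Greedy scan:
  Position 0 ('e'): matches sub[0] = 'e'
  Position 1 ('a'): no match needed
  Position 2 ('a'): no match needed
  Position 3 ('e'): matches sub[1] = 'e'
  Position 4 ('d'): no match needed
  Position 5 ('c'): no match needed
  Position 6 ('e'): no match needed
Only matched 2/4 characters => not a subsequence

0


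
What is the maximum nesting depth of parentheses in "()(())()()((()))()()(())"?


Input: "()(())()()((()))()()(())"
Tracking depth:
  Position 0 '(': depth becomes 1
  Position 1 ')': depth becomes 0
  Position 2 '(': depth becomes 1
  Position 3 '(': depth becomes 2
  Position 4 ')': depth becomes 1
  Position 5 ')': depth becomes 0
  Position 6 '(': depth becomes 1
  Position 7 ')': depth becomes 0
  Position 8 '(': depth becomes 1
  Position 9 ')': depth becomes 0
  Position 10 '(': depth becomes 1
  Position 11 '(': depth becomes 2
  Position 12 '(': depth becomes 3
  Position 13 ')': depth becomes 2
  Position 14 ')': depth becomes 1
  Position 15 ')': depth becomes 0
  Position 16 '(': depth becomes 1
  Position 17 ')': depth becomes 0
  Position 18 '(': depth becomes 1
  Position 19 ')': depth becomes 0
  Position 20 '(': depth becomes 1
  Position 21 '(': depth becomes 2
  Position 22 ')': depth becomes 1
  Position 23 ')': depth becomes 0
Maximum depth reached: 3

3


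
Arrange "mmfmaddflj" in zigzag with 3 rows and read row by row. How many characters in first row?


Zigzag "mmfmaddflj" into 3 rows:
Placing characters:
  'm' => row 0
  'm' => row 1
  'f' => row 2
  'm' => row 1
  'a' => row 0
  'd' => row 1
  'd' => row 2
  'f' => row 1
  'l' => row 0
  'j' => row 1
Rows:
  Row 0: "mal"
  Row 1: "mmdfj"
  Row 2: "fd"
First row length: 3

3


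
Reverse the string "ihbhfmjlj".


Input: ihbhfmjlj
Reading characters right to left:
  Position 8: 'j'
  Position 7: 'l'
  Position 6: 'j'
  Position 5: 'm'
  Position 4: 'f'
  Position 3: 'h'
  Position 2: 'b'
  Position 1: 'h'
  Position 0: 'i'
Reversed: jljmfhbhi

jljmfhbhi


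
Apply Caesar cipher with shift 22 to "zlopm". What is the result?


Caesar cipher: shift "zlopm" by 22
  'z' (pos 25) + 22 = pos 21 = 'v'
  'l' (pos 11) + 22 = pos 7 = 'h'
  'o' (pos 14) + 22 = pos 10 = 'k'
  'p' (pos 15) + 22 = pos 11 = 'l'
  'm' (pos 12) + 22 = pos 8 = 'i'
Result: vhkli

vhkli


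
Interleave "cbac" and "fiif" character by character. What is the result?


Interleaving "cbac" and "fiif":
  Position 0: 'c' from first, 'f' from second => "cf"
  Position 1: 'b' from first, 'i' from second => "bi"
  Position 2: 'a' from first, 'i' from second => "ai"
  Position 3: 'c' from first, 'f' from second => "cf"
Result: cfbiaicf

cfbiaicf


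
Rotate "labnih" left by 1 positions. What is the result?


Input: "labnih", rotate left by 1
First 1 characters: "l"
Remaining characters: "abnih"
Concatenate remaining + first: "abnih" + "l" = "abnihl"

abnihl


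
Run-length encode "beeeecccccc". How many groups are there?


Input: beeeecccccc
Scanning for consecutive runs:
  Group 1: 'b' x 1 (positions 0-0)
  Group 2: 'e' x 4 (positions 1-4)
  Group 3: 'c' x 6 (positions 5-10)
Total groups: 3

3


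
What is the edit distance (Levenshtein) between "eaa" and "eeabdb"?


Computing edit distance: "eaa" -> "eeabdb"
DP table:
           e    e    a    b    d    b
      0    1    2    3    4    5    6
  e   1    0    1    2    3    4    5
  a   2    1    1    1    2    3    4
  a   3    2    2    1    2    3    4
Edit distance = dp[3][6] = 4

4


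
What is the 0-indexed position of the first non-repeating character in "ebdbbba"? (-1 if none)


Input: ebdbbba
Character frequencies:
  'a': 1
  'b': 4
  'd': 1
  'e': 1
Scanning left to right for freq == 1:
  Position 0 ('e'): unique! => answer = 0

0


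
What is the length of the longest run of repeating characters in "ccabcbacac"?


Input: "ccabcbacac"
Scanning for longest run:
  Position 1 ('c'): continues run of 'c', length=2
  Position 2 ('a'): new char, reset run to 1
  Position 3 ('b'): new char, reset run to 1
  Position 4 ('c'): new char, reset run to 1
  Position 5 ('b'): new char, reset run to 1
  Position 6 ('a'): new char, reset run to 1
  Position 7 ('c'): new char, reset run to 1
  Position 8 ('a'): new char, reset run to 1
  Position 9 ('c'): new char, reset run to 1
Longest run: 'c' with length 2

2


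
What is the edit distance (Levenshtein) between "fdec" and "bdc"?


Computing edit distance: "fdec" -> "bdc"
DP table:
           b    d    c
      0    1    2    3
  f   1    1    2    3
  d   2    2    1    2
  e   3    3    2    2
  c   4    4    3    2
Edit distance = dp[4][3] = 2

2


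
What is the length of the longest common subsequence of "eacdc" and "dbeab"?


LCS of "eacdc" and "dbeab"
DP table:
           d    b    e    a    b
      0    0    0    0    0    0
  e   0    0    0    1    1    1
  a   0    0    0    1    2    2
  c   0    0    0    1    2    2
  d   0    1    1    1    2    2
  c   0    1    1    1    2    2
LCS length = dp[5][5] = 2

2


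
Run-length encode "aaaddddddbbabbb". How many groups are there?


Input: aaaddddddbbabbb
Scanning for consecutive runs:
  Group 1: 'a' x 3 (positions 0-2)
  Group 2: 'd' x 6 (positions 3-8)
  Group 3: 'b' x 2 (positions 9-10)
  Group 4: 'a' x 1 (positions 11-11)
  Group 5: 'b' x 3 (positions 12-14)
Total groups: 5

5


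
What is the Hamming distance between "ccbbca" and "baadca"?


Comparing "ccbbca" and "baadca" position by position:
  Position 0: 'c' vs 'b' => differ
  Position 1: 'c' vs 'a' => differ
  Position 2: 'b' vs 'a' => differ
  Position 3: 'b' vs 'd' => differ
  Position 4: 'c' vs 'c' => same
  Position 5: 'a' vs 'a' => same
Total differences (Hamming distance): 4

4


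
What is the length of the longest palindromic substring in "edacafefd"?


Input: "edacafefd"
Checking substrings for palindromes:
  [2:5] "aca" (len 3) => palindrome
  [5:8] "fef" (len 3) => palindrome
Longest palindromic substring: "aca" with length 3

3


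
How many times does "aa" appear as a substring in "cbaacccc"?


Searching for "aa" in "cbaacccc"
Scanning each position:
  Position 0: "cb" => no
  Position 1: "ba" => no
  Position 2: "aa" => MATCH
  Position 3: "ac" => no
  Position 4: "cc" => no
  Position 5: "cc" => no
  Position 6: "cc" => no
Total occurrences: 1

1


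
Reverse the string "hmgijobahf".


Input: hmgijobahf
Reading characters right to left:
  Position 9: 'f'
  Position 8: 'h'
  Position 7: 'a'
  Position 6: 'b'
  Position 5: 'o'
  Position 4: 'j'
  Position 3: 'i'
  Position 2: 'g'
  Position 1: 'm'
  Position 0: 'h'
Reversed: fhabojigmh

fhabojigmh


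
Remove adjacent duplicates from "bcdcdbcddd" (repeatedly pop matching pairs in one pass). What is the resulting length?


Input: bcdcdbcddd
Stack-based adjacent duplicate removal:
  Read 'b': push. Stack: b
  Read 'c': push. Stack: bc
  Read 'd': push. Stack: bcd
  Read 'c': push. Stack: bcdc
  Read 'd': push. Stack: bcdcd
  Read 'b': push. Stack: bcdcdb
  Read 'c': push. Stack: bcdcdbc
  Read 'd': push. Stack: bcdcdbcd
  Read 'd': matches stack top 'd' => pop. Stack: bcdcdbc
  Read 'd': push. Stack: bcdcdbcd
Final stack: "bcdcdbcd" (length 8)

8


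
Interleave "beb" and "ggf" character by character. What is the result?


Interleaving "beb" and "ggf":
  Position 0: 'b' from first, 'g' from second => "bg"
  Position 1: 'e' from first, 'g' from second => "eg"
  Position 2: 'b' from first, 'f' from second => "bf"
Result: bgegbf

bgegbf
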